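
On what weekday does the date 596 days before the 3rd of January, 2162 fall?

Saturday

First find the weekday of Jan 3, 2162. Doomsday rule: the anchor day for the 2100s is Sunday. For year 62: 62÷12 = 5 r 2, and 2÷4 = 0, so 5+2+0 = 7.
Sunday + 7 ≡ Sunday — that's 2162's doomsday.
In January the doomsday date is Jan 3 (2162 is not a leap year).
Jan 3 is the doomsday itself: Sunday.
596 mod 7 = 1, so 596 days before a Sunday is Sunday − 1 = Saturday.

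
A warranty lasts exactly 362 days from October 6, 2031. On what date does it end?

October 2, 2032

Oct has 31 days: +26 → Nov 1, 2031 (336 left).
Nov has 30 days: +30 → Dec 1, 2031 (306 left).
Dec has 31 days: +31 → Jan 1, 2032 (275 left).
Jan has 31 days: +31 → Feb 1, 2032 (244 left).
Feb has 29 days: +29 → Mar 1, 2032 (215 left).
Mar has 31 days: +31 → Apr 1, 2032 (184 left).
Apr has 30 days: +30 → May 1, 2032 (154 left).
May has 31 days: +31 → Jun 1, 2032 (123 left).
Jun has 30 days: +30 → Jul 1, 2032 (93 left).
Jul has 31 days: +31 → Aug 1, 2032 (62 left).
Aug has 31 days: +31 → Sep 1, 2032 (31 left).
Sep has 30 days: +30 → Oct 1, 2032 (1 left).
+1 → Oct 2, 2032.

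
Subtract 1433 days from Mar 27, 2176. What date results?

−366 (one year; includes Feb 29, 2176) → Mar 27, 2175 (1067 left).
−365 (one year) → Mar 27, 2174 (702 left).
−365 (one year) → Mar 27, 2173 (337 left).
−27 → Feb 28, 2173 (end of Feb, 28 days; 310 left).
−28 → Jan 31, 2173 (end of Jan, 31 days; 282 left).
−31 → Dec 31, 2172 (end of Dec, 31 days; 251 left).
−31 → Nov 30, 2172 (end of Nov, 30 days; 220 left).
−30 → Oct 31, 2172 (end of Oct, 31 days; 190 left).
−31 → Sep 30, 2172 (end of Sep, 30 days; 159 left).
−30 → Aug 31, 2172 (end of Aug, 31 days; 129 left).
−31 → Jul 31, 2172 (end of Jul, 31 days; 98 left).
−31 → Jun 30, 2172 (end of Jun, 30 days; 67 left).
−30 → May 31, 2172 (end of May, 31 days; 37 left).
−31 → Apr 30, 2172 (end of Apr, 30 days; 6 left).
−6 → Apr 24, 2172.

April 24, 2172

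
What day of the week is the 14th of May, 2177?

Wednesday

Doomsday rule: the anchor day for the 2100s is Sunday. For year 77: 77÷12 = 6 r 5, and 5÷4 = 1, so 6+5+1 = 12.
Sunday + 12 ≡ Friday — that's 2177's doomsday.
In May the doomsday date is May 9.
May 14 is 5 days after May 9; 5 mod 7 = 5, so Friday + 5 = Wednesday.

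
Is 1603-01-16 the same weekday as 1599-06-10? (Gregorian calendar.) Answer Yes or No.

Yes

From Jun 10, 1599 to Jan 16, 1603 is 1316 days.
1316 mod 7 = 0, so they are the same weekday.
(Jun 10, 1599 is a Thursday; Jan 16, 1603 is a Thursday.)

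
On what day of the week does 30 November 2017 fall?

Doomsday rule: the anchor day for the 2000s is Tuesday. For year 17: 17÷12 = 1 r 5, and 5÷4 = 1, so 1+5+1 = 7.
Tuesday + 7 ≡ Tuesday — that's 2017's doomsday.
In November the doomsday date is Nov 7.
Nov 30 is 23 days after Nov 7; 23 mod 7 = 2, so Tuesday + 2 = Thursday.

Thursday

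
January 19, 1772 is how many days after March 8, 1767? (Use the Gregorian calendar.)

Mar 8, 1767 → Mar 8, 1768: 366 days (Feb 29, 1768 is in that span).
Mar 8, 1768 → Mar 8, 1769: 365 days.
Mar 8, 1769 → Mar 8, 1770: 365 days.
Mar 8, 1770 → Mar 8, 1771: 365 days.
Mar 8, 1771 → Apr 8, 1771: 31 days (March has 31).
Apr 8, 1771 → May 8, 1771: 30 days (April has 30).
May 8, 1771 → Jun 8, 1771: 31 days (May has 31).
Jun 8, 1771 → Jul 8, 1771: 30 days (June has 30).
Jul 8, 1771 → Aug 8, 1771: 31 days (July has 31).
Aug 8, 1771 → Sep 8, 1771: 31 days (August has 31).
Sep 8, 1771 → Oct 8, 1771: 30 days (September has 30).
Oct 8, 1771 → Nov 8, 1771: 31 days (October has 31).
Nov 8, 1771 → Dec 8, 1771: 30 days (November has 30).
Dec 8, 1771 → Jan 8, 1772: 31 days (December has 31).
Jan 8, 1772 → Jan 19, 1772: 11 days.
Total: 1778 days.

1778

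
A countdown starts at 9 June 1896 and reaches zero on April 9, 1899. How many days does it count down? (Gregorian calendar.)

1034

Jun 9, 1896 → Jun 9, 1897: 365 days.
Jun 9, 1897 → Jun 9, 1898: 365 days.
Jun 9, 1898 → Jul 9, 1898: 30 days (June has 30).
Jul 9, 1898 → Aug 9, 1898: 31 days (July has 31).
Aug 9, 1898 → Sep 9, 1898: 31 days (August has 31).
Sep 9, 1898 → Oct 9, 1898: 30 days (September has 30).
Oct 9, 1898 → Nov 9, 1898: 31 days (October has 31).
Nov 9, 1898 → Dec 9, 1898: 30 days (November has 30).
Dec 9, 1898 → Jan 9, 1899: 31 days (December has 31).
Jan 9, 1899 → Feb 9, 1899: 31 days (January has 31).
Feb 9, 1899 → Mar 9, 1899: 28 days (February has 28).
Mar 9, 1899 → Apr 9, 1899: 31 days.
Total: 1034 days.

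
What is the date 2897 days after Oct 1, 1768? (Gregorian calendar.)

September 6, 1776

+365 (one year) → Oct 1, 1769 (2532 left).
+365 (one year) → Oct 1, 1770 (2167 left).
+365 (one year) → Oct 1, 1771 (1802 left).
+366 (one year; includes Feb 29, 1772) → Oct 1, 1772 (1436 left).
+365 (one year) → Oct 1, 1773 (1071 left).
+365 (one year) → Oct 1, 1774 (706 left).
+365 (one year) → Oct 1, 1775 (341 left).
Oct has 31 days: +31 → Nov 1, 1775 (310 left).
Nov has 30 days: +30 → Dec 1, 1775 (280 left).
Dec has 31 days: +31 → Jan 1, 1776 (249 left).
Jan has 31 days: +31 → Feb 1, 1776 (218 left).
Feb has 29 days: +29 → Mar 1, 1776 (189 left).
Mar has 31 days: +31 → Apr 1, 1776 (158 left).
Apr has 30 days: +30 → May 1, 1776 (128 left).
May has 31 days: +31 → Jun 1, 1776 (97 left).
Jun has 30 days: +30 → Jul 1, 1776 (67 left).
Jul has 31 days: +31 → Aug 1, 1776 (36 left).
Aug has 31 days: +31 → Sep 1, 1776 (5 left).
+5 → Sep 6, 1776.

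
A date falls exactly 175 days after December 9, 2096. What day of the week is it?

First find the weekday of Dec 9, 2096. Doomsday rule: the anchor day for the 2000s is Tuesday. For year 96: 96÷12 = 8 r 0, and 0÷4 = 0, so 8+0+0 = 8.
Tuesday + 8 ≡ Wednesday — that's 2096's doomsday.
In December the doomsday date is Dec 12.
Dec 9 is 3 days before Dec 12; 3 mod 7 = 3, so Wednesday − 3 = Sunday.
175 mod 7 = 0, so 175 days after a Sunday is Sunday + 0 = Sunday.

Sunday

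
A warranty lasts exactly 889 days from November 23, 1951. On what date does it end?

April 30, 1954

+366 (one year; includes Feb 29, 1952) → Nov 23, 1952 (523 left).
+365 (one year) → Nov 23, 1953 (158 left).
Nov has 30 days: +8 → Dec 1, 1953 (150 left).
Dec has 31 days: +31 → Jan 1, 1954 (119 left).
Jan has 31 days: +31 → Feb 1, 1954 (88 left).
Feb has 28 days: +28 → Mar 1, 1954 (60 left).
Mar has 31 days: +31 → Apr 1, 1954 (29 left).
+29 → Apr 30, 1954.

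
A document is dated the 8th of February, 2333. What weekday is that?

Doomsday rule: the anchor day for the 2300s is Wednesday. For year 33: 33÷12 = 2 r 9, and 9÷4 = 2, so 2+9+2 = 13.
Wednesday + 13 ≡ Tuesday — that's 2333's doomsday.
In February the doomsday date is Feb 28 (2333 is not a leap year).
Feb 8 is 20 days before Feb 28; 20 mod 7 = 6, so Tuesday − 6 = Wednesday.

Wednesday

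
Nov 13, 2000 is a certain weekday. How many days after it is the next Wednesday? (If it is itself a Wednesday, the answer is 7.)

Nov 13, 2000 is a Monday.
From Monday to the next Wednesday is 2 days.

2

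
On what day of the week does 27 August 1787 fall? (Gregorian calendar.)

Doomsday rule: the anchor day for the 1700s is Sunday. For year 87: 87÷12 = 7 r 3, and 3÷4 = 0, so 7+3+0 = 10.
Sunday + 10 ≡ Wednesday — that's 1787's doomsday.
In August the doomsday date is Aug 8.
Aug 27 is 19 days after Aug 8; 19 mod 7 = 5, so Wednesday + 5 = Monday.

Monday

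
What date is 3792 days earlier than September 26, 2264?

May 10, 2254

−366 (one year; includes Feb 29, 2264) → Sep 26, 2263 (3426 left).
−365 (one year) → Sep 26, 2262 (3061 left).
−365 (one year) → Sep 26, 2261 (2696 left).
−365 (one year) → Sep 26, 2260 (2331 left).
−366 (one year; includes Feb 29, 2260) → Sep 26, 2259 (1965 left).
−365 (one year) → Sep 26, 2258 (1600 left).
−365 (one year) → Sep 26, 2257 (1235 left).
−365 (one year) → Sep 26, 2256 (870 left).
−366 (one year; includes Feb 29, 2256) → Sep 26, 2255 (504 left).
−365 (one year) → Sep 26, 2254 (139 left).
−26 → Aug 31, 2254 (end of Aug, 31 days; 113 left).
−31 → Jul 31, 2254 (end of Jul, 31 days; 82 left).
−31 → Jun 30, 2254 (end of Jun, 30 days; 51 left).
−30 → May 31, 2254 (end of May, 31 days; 21 left).
−21 → May 10, 2254.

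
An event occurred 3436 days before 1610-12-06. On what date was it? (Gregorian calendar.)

July 10, 1601

−365 (one year) → Dec 6, 1609 (3071 left).
−365 (one year) → Dec 6, 1608 (2706 left).
−366 (one year; includes Feb 29, 1608) → Dec 6, 1607 (2340 left).
−365 (one year) → Dec 6, 1606 (1975 left).
−365 (one year) → Dec 6, 1605 (1610 left).
−365 (one year) → Dec 6, 1604 (1245 left).
−366 (one year; includes Feb 29, 1604) → Dec 6, 1603 (879 left).
−365 (one year) → Dec 6, 1602 (514 left).
−365 (one year) → Dec 6, 1601 (149 left).
−6 → Nov 30, 1601 (end of Nov, 30 days; 143 left).
−30 → Oct 31, 1601 (end of Oct, 31 days; 113 left).
−31 → Sep 30, 1601 (end of Sep, 30 days; 82 left).
−30 → Aug 31, 1601 (end of Aug, 31 days; 52 left).
−31 → Jul 31, 1601 (end of Jul, 31 days; 21 left).
−21 → Jul 10, 1601.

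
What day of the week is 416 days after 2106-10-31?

Wednesday

Oct 31, 2106 is a Sunday.
416 mod 7 = 3, so 416 days after a Sunday is Sunday + 3 = Wednesday.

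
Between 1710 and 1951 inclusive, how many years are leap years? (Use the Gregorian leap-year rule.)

58

Multiples of 4 in [1710,1951]: 60.
Of those, multiples of 100: 2 (not leap unless ÷400).
Multiples of 400: 0.
Leap years = 60 − 2 + 0 = 58.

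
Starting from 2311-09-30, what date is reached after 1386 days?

+366 (one year; includes Feb 29, 2312) → Sep 30, 2312 (1020 left).
+365 (one year) → Sep 30, 2313 (655 left).
+365 (one year) → Sep 30, 2314 (290 left).
Sep has 30 days: +1 → Oct 1, 2314 (289 left).
Oct has 31 days: +31 → Nov 1, 2314 (258 left).
Nov has 30 days: +30 → Dec 1, 2314 (228 left).
Dec has 31 days: +31 → Jan 1, 2315 (197 left).
Jan has 31 days: +31 → Feb 1, 2315 (166 left).
Feb has 28 days: +28 → Mar 1, 2315 (138 left).
Mar has 31 days: +31 → Apr 1, 2315 (107 left).
Apr has 30 days: +30 → May 1, 2315 (77 left).
May has 31 days: +31 → Jun 1, 2315 (46 left).
Jun has 30 days: +30 → Jul 1, 2315 (16 left).
+16 → Jul 17, 2315.

July 17, 2315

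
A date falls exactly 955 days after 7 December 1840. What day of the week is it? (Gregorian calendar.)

First find the weekday of Dec 7, 1840. Doomsday rule: the anchor day for the 1800s is Friday. For year 40: 40÷12 = 3 r 4, and 4÷4 = 1, so 3+4+1 = 8.
Friday + 8 ≡ Saturday — that's 1840's doomsday.
In December the doomsday date is Dec 12.
Dec 7 is 5 days before Dec 12; 5 mod 7 = 5, so Saturday − 5 = Monday.
955 mod 7 = 3, so 955 days after a Monday is Monday + 3 = Thursday.

Thursday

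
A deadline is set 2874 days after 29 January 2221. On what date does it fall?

December 12, 2228

+365 (one year) → Jan 29, 2222 (2509 left).
+365 (one year) → Jan 29, 2223 (2144 left).
+365 (one year) → Jan 29, 2224 (1779 left).
+366 (one year; includes Feb 29, 2224) → Jan 29, 2225 (1413 left).
+365 (one year) → Jan 29, 2226 (1048 left).
+365 (one year) → Jan 29, 2227 (683 left).
+365 (one year) → Jan 29, 2228 (318 left).
Jan has 31 days: +3 → Feb 1, 2228 (315 left).
Feb has 29 days: +29 → Mar 1, 2228 (286 left).
Mar has 31 days: +31 → Apr 1, 2228 (255 left).
Apr has 30 days: +30 → May 1, 2228 (225 left).
May has 31 days: +31 → Jun 1, 2228 (194 left).
Jun has 30 days: +30 → Jul 1, 2228 (164 left).
Jul has 31 days: +31 → Aug 1, 2228 (133 left).
Aug has 31 days: +31 → Sep 1, 2228 (102 left).
Sep has 30 days: +30 → Oct 1, 2228 (72 left).
Oct has 31 days: +31 → Nov 1, 2228 (41 left).
Nov has 30 days: +30 → Dec 1, 2228 (11 left).
+11 → Dec 12, 2228.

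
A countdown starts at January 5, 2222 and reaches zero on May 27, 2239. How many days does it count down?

Jan 5, 2222 → Jan 5, 2223: 365 days.
Jan 5, 2223 → Jan 5, 2224: 365 days.
Jan 5, 2224 → Jan 5, 2225: 366 days (Feb 29, 2224 is in that span).
Jan 5, 2225 → Jan 5, 2226: 365 days.
Jan 5, 2226 → Jan 5, 2227: 365 days.
Jan 5, 2227 → Jan 5, 2228: 365 days.
Jan 5, 2228 → Jan 5, 2229: 366 days (Feb 29, 2228 is in that span).
Jan 5, 2229 → Jan 5, 2230: 365 days.
Jan 5, 2230 → Jan 5, 2231: 365 days.
Jan 5, 2231 → Jan 5, 2232: 365 days.
Jan 5, 2232 → Jan 5, 2233: 366 days (Feb 29, 2232 is in that span).
Jan 5, 2233 → Jan 5, 2234: 365 days.
Jan 5, 2234 → Jan 5, 2235: 365 days.
Jan 5, 2235 → Jan 5, 2236: 365 days.
Jan 5, 2236 → Jan 5, 2237: 366 days (Feb 29, 2236 is in that span).
Jan 5, 2237 → Jan 5, 2238: 365 days.
Jan 5, 2238 → Jan 5, 2239: 365 days.
Jan 5, 2239 → Feb 5, 2239: 31 days (January has 31).
Feb 5, 2239 → Mar 5, 2239: 28 days (February has 28).
Mar 5, 2239 → Apr 5, 2239: 31 days (March has 31).
Apr 5, 2239 → May 5, 2239: 30 days (April has 30).
May 5, 2239 → May 27, 2239: 22 days.
Total: 6351 days.

6351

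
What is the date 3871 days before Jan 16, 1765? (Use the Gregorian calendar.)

June 12, 1754

−366 (one year; includes Feb 29, 1764) → Jan 16, 1764 (3505 left).
−365 (one year) → Jan 16, 1763 (3140 left).
−365 (one year) → Jan 16, 1762 (2775 left).
−365 (one year) → Jan 16, 1761 (2410 left).
−366 (one year; includes Feb 29, 1760) → Jan 16, 1760 (2044 left).
−365 (one year) → Jan 16, 1759 (1679 left).
−365 (one year) → Jan 16, 1758 (1314 left).
−365 (one year) → Jan 16, 1757 (949 left).
−366 (one year; includes Feb 29, 1756) → Jan 16, 1756 (583 left).
−365 (one year) → Jan 16, 1755 (218 left).
−16 → Dec 31, 1754 (end of Dec, 31 days; 202 left).
−31 → Nov 30, 1754 (end of Nov, 30 days; 171 left).
−30 → Oct 31, 1754 (end of Oct, 31 days; 141 left).
−31 → Sep 30, 1754 (end of Sep, 30 days; 110 left).
−30 → Aug 31, 1754 (end of Aug, 31 days; 80 left).
−31 → Jul 31, 1754 (end of Jul, 31 days; 49 left).
−31 → Jun 30, 1754 (end of Jun, 30 days; 18 left).
−18 → Jun 12, 1754.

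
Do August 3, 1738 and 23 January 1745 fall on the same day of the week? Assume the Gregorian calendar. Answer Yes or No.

From Aug 3, 1738 to Jan 23, 1745 is 2365 days.
2365 mod 7 = 6, so they are different weekdays.
(Aug 3, 1738 is a Sunday; Jan 23, 1745 is a Saturday.)

No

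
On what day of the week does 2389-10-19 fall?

Doomsday rule: the anchor day for the 2300s is Wednesday. For year 89: 89÷12 = 7 r 5, and 5÷4 = 1, so 7+5+1 = 13.
Wednesday + 13 ≡ Tuesday — that's 2389's doomsday.
In October the doomsday date is Oct 10.
Oct 19 is 9 days after Oct 10; 9 mod 7 = 2, so Tuesday + 2 = Thursday.

Thursday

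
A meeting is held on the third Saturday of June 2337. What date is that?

June 19, 2337

June 1, 2337 is a Tuesday.
The first Saturday is therefore June 5 (4 days later).
The third Saturday is 5 + 2×7 = June 19.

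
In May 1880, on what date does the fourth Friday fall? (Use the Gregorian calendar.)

May 28, 1880

May 1, 1880 is a Saturday.
The first Friday is therefore May 7 (6 days later).
The fourth Friday is 7 + 3×7 = May 28.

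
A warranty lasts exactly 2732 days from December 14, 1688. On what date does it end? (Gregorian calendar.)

June 7, 1696

+365 (one year) → Dec 14, 1689 (2367 left).
+365 (one year) → Dec 14, 1690 (2002 left).
+365 (one year) → Dec 14, 1691 (1637 left).
+366 (one year; includes Feb 29, 1692) → Dec 14, 1692 (1271 left).
+365 (one year) → Dec 14, 1693 (906 left).
+365 (one year) → Dec 14, 1694 (541 left).
+365 (one year) → Dec 14, 1695 (176 left).
Dec has 31 days: +18 → Jan 1, 1696 (158 left).
Jan has 31 days: +31 → Feb 1, 1696 (127 left).
Feb has 29 days: +29 → Mar 1, 1696 (98 left).
Mar has 31 days: +31 → Apr 1, 1696 (67 left).
Apr has 30 days: +30 → May 1, 1696 (37 left).
May has 31 days: +31 → Jun 1, 1696 (6 left).
+6 → Jun 7, 1696.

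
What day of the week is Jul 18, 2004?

Sunday

January 1, 2004 is a Thursday.
Jan 1, 2004 → Feb 1, 2004: 31 days (January has 31).
Feb 1, 2004 → Mar 1, 2004: 29 days (February has 29).
Mar 1, 2004 → Apr 1, 2004: 31 days (March has 31).
Apr 1, 2004 → May 1, 2004: 30 days (April has 30).
May 1, 2004 → Jun 1, 2004: 31 days (May has 31).
Jun 1, 2004 → Jul 1, 2004: 30 days (June has 30).
Jul 1, 2004 → Jul 18, 2004: 17 days.
Total: 199 days.
199 mod 7 = 3, so Thursday + 3 = Sunday.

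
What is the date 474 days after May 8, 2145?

+365 (one year) → May 8, 2146 (109 left).
May has 31 days: +24 → Jun 1, 2146 (85 left).
Jun has 30 days: +30 → Jul 1, 2146 (55 left).
Jul has 31 days: +31 → Aug 1, 2146 (24 left).
+24 → Aug 25, 2146.

August 25, 2146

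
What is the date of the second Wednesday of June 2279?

June 11, 2279

June 1, 2279 is a Sunday.
The first Wednesday is therefore June 4 (3 days later).
The second Wednesday is 4 + 1×7 = June 11.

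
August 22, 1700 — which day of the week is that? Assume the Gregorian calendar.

Doomsday rule: the anchor day for the 1700s is Sunday. For year 00: 0÷12 = 0 r 0, and 0÷4 = 0, so 0+0+0 = 0.
Sunday + 0 ≡ Sunday — that's 1700's doomsday.
In August the doomsday date is Aug 8.
Aug 22 is 14 days after Aug 8; 14 mod 7 = 0, so Sunday + 0 = Sunday.

Sunday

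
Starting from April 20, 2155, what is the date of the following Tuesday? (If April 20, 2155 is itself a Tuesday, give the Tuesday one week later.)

Apr 20, 2155 is a Sunday.
From Sunday to the next Tuesday is 2 days.
Apr 20, 2155 + 2 = Apr 22, 2155.

April 22, 2155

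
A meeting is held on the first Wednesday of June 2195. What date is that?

June 3, 2195

June 1, 2195 is a Monday.
The first Wednesday is therefore June 3 (2 days later).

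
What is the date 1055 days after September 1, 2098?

July 23, 2101

+365 (one year) → Sep 1, 2099 (690 left).
+365 (one year) → Sep 1, 2100 (325 left).
Sep has 30 days: +30 → Oct 1, 2100 (295 left).
Oct has 31 days: +31 → Nov 1, 2100 (264 left).
Nov has 30 days: +30 → Dec 1, 2100 (234 left).
Dec has 31 days: +31 → Jan 1, 2101 (203 left).
Jan has 31 days: +31 → Feb 1, 2101 (172 left).
Feb has 28 days: +28 → Mar 1, 2101 (144 left).
Mar has 31 days: +31 → Apr 1, 2101 (113 left).
Apr has 30 days: +30 → May 1, 2101 (83 left).
May has 31 days: +31 → Jun 1, 2101 (52 left).
Jun has 30 days: +30 → Jul 1, 2101 (22 left).
+22 → Jul 23, 2101.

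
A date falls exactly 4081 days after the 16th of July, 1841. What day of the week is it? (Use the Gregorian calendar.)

Friday

First find the weekday of Jul 16, 1841. Doomsday rule: the anchor day for the 1800s is Friday. For year 41: 41÷12 = 3 r 5, and 5÷4 = 1, so 3+5+1 = 9.
Friday + 9 ≡ Sunday — that's 1841's doomsday.
In July the doomsday date is Jul 11.
Jul 16 is 5 days after Jul 11; 5 mod 7 = 5, so Sunday + 5 = Friday.
4081 mod 7 = 0, so 4081 days after a Friday is Friday + 0 = Friday.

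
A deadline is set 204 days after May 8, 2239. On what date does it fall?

November 28, 2239

May has 31 days: +24 → Jun 1, 2239 (180 left).
Jun has 30 days: +30 → Jul 1, 2239 (150 left).
Jul has 31 days: +31 → Aug 1, 2239 (119 left).
Aug has 31 days: +31 → Sep 1, 2239 (88 left).
Sep has 30 days: +30 → Oct 1, 2239 (58 left).
Oct has 31 days: +31 → Nov 1, 2239 (27 left).
+27 → Nov 28, 2239.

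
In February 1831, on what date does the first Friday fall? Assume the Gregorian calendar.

February 1, 1831 is a Tuesday.
The first Friday is therefore February 4 (3 days later).

February 4, 1831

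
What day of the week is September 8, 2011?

Thursday

Doomsday rule: the anchor day for the 2000s is Tuesday. For year 11: 11÷12 = 0 r 11, and 11÷4 = 2, so 0+11+2 = 13.
Tuesday + 13 ≡ Monday — that's 2011's doomsday.
In September the doomsday date is Sep 5.
Sep 8 is 3 days after Sep 5; 3 mod 7 = 3, so Monday + 3 = Thursday.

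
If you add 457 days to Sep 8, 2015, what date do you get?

+366 (one year; includes Feb 29, 2016) → Sep 8, 2016 (91 left).
Sep has 30 days: +23 → Oct 1, 2016 (68 left).
Oct has 31 days: +31 → Nov 1, 2016 (37 left).
Nov has 30 days: +30 → Dec 1, 2016 (7 left).
+7 → Dec 8, 2016.

December 8, 2016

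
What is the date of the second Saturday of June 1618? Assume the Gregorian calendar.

June 1, 1618 is a Friday.
The first Saturday is therefore June 2 (1 days later).
The second Saturday is 2 + 1×7 = June 9.

June 9, 1618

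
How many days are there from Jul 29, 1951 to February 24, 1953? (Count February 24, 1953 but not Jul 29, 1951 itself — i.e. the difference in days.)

Jul 29, 1951 → Jul 29, 1952: 366 days (Feb 29, 1952 is in that span).
Jul 29, 1952 → Aug 29, 1952: 31 days (July has 31).
Aug 29, 1952 → Sep 29, 1952: 31 days (August has 31).
Sep 29, 1952 → Oct 29, 1952: 30 days (September has 30).
Oct 29, 1952 → Nov 29, 1952: 31 days (October has 31).
Nov 29, 1952 → Dec 29, 1952: 30 days (November has 30).
Dec 29, 1952 → Jan 29, 1953: 31 days (December has 31).
Jan 29, 1953 → Feb 24, 1953: 26 days.
Total: 576 days.

576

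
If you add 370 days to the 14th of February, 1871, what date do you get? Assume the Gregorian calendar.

February 19, 1872

Feb has 28 days: +15 → Mar 1, 1871 (355 left).
Mar has 31 days: +31 → Apr 1, 1871 (324 left).
Apr has 30 days: +30 → May 1, 1871 (294 left).
May has 31 days: +31 → Jun 1, 1871 (263 left).
Jun has 30 days: +30 → Jul 1, 1871 (233 left).
Jul has 31 days: +31 → Aug 1, 1871 (202 left).
Aug has 31 days: +31 → Sep 1, 1871 (171 left).
Sep has 30 days: +30 → Oct 1, 1871 (141 left).
Oct has 31 days: +31 → Nov 1, 1871 (110 left).
Nov has 30 days: +30 → Dec 1, 1871 (80 left).
Dec has 31 days: +31 → Jan 1, 1872 (49 left).
Jan has 31 days: +31 → Feb 1, 1872 (18 left).
+18 → Feb 19, 1872.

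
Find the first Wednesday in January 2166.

January 1, 2166

January 1, 2166 is a Wednesday.
The first Wednesday is therefore January 1 (same day).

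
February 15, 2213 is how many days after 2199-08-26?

4921

Aug 26, 2199 → Aug 26, 2200: 365 days.
Aug 26, 2200 → Aug 26, 2201: 365 days.
Aug 26, 2201 → Aug 26, 2202: 365 days.
Aug 26, 2202 → Aug 26, 2203: 365 days.
Aug 26, 2203 → Aug 26, 2204: 366 days (Feb 29, 2204 is in that span).
Aug 26, 2204 → Aug 26, 2205: 365 days.
Aug 26, 2205 → Aug 26, 2206: 365 days.
Aug 26, 2206 → Aug 26, 2207: 365 days.
Aug 26, 2207 → Aug 26, 2208: 366 days (Feb 29, 2208 is in that span).
Aug 26, 2208 → Aug 26, 2209: 365 days.
Aug 26, 2209 → Aug 26, 2210: 365 days.
Aug 26, 2210 → Aug 26, 2211: 365 days.
Aug 26, 2211 → Aug 26, 2212: 366 days (Feb 29, 2212 is in that span).
Aug 26, 2212 → Sep 26, 2212: 31 days (August has 31).
Sep 26, 2212 → Oct 26, 2212: 30 days (September has 30).
Oct 26, 2212 → Nov 26, 2212: 31 days (October has 31).
Nov 26, 2212 → Dec 26, 2212: 30 days (November has 30).
Dec 26, 2212 → Jan 26, 2213: 31 days (December has 31).
Jan 26, 2213 → Feb 15, 2213: 20 days.
Total: 4921 days.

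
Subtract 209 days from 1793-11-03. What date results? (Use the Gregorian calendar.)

April 8, 1793

−3 → Oct 31, 1793 (end of Oct, 31 days; 206 left).
−31 → Sep 30, 1793 (end of Sep, 30 days; 175 left).
−30 → Aug 31, 1793 (end of Aug, 31 days; 145 left).
−31 → Jul 31, 1793 (end of Jul, 31 days; 114 left).
−31 → Jun 30, 1793 (end of Jun, 30 days; 83 left).
−30 → May 31, 1793 (end of May, 31 days; 53 left).
−31 → Apr 30, 1793 (end of Apr, 30 days; 22 left).
−22 → Apr 8, 1793.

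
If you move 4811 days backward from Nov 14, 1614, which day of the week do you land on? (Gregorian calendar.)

Wednesday

Nov 14, 1614 is a Friday.
4811 mod 7 = 2, so 4811 days before a Friday is Friday − 2 = Wednesday.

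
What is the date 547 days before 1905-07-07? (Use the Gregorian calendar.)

−365 (one year) → Jul 7, 1904 (182 left).
−7 → Jun 30, 1904 (end of Jun, 30 days; 175 left).
−30 → May 31, 1904 (end of May, 31 days; 145 left).
−31 → Apr 30, 1904 (end of Apr, 30 days; 114 left).
−30 → Mar 31, 1904 (end of Mar, 31 days; 84 left).
−31 → Feb 29, 1904 (end of Feb, 29 days; 53 left).
−29 → Jan 31, 1904 (end of Jan, 31 days; 24 left).
−24 → Jan 7, 1904.

January 7, 1904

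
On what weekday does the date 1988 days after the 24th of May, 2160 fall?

First find the weekday of May 24, 2160. Doomsday rule: the anchor day for the 2100s is Sunday. For year 60: 60÷12 = 5 r 0, and 0÷4 = 0, so 5+0+0 = 5.
Sunday + 5 ≡ Friday — that's 2160's doomsday.
In May the doomsday date is May 9.
May 24 is 15 days after May 9; 15 mod 7 = 1, so Friday + 1 = Saturday.
1988 mod 7 = 0, so 1988 days after a Saturday is Saturday + 0 = Saturday.

Saturday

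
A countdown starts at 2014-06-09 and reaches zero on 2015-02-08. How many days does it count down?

244

Jun 9, 2014 → Jul 9, 2014: 30 days (June has 30).
Jul 9, 2014 → Aug 9, 2014: 31 days (July has 31).
Aug 9, 2014 → Sep 9, 2014: 31 days (August has 31).
Sep 9, 2014 → Oct 9, 2014: 30 days (September has 30).
Oct 9, 2014 → Nov 9, 2014: 31 days (October has 31).
Nov 9, 2014 → Dec 9, 2014: 30 days (November has 30).
Dec 9, 2014 → Jan 9, 2015: 31 days (December has 31).
Jan 9, 2015 → Feb 8, 2015: 30 days.
Total: 244 days.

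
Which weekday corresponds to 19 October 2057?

Friday

January 1, 2057 is a Monday.
Jan 1, 2057 → Feb 1, 2057: 31 days (January has 31).
Feb 1, 2057 → Mar 1, 2057: 28 days (February has 28).
Mar 1, 2057 → Apr 1, 2057: 31 days (March has 31).
Apr 1, 2057 → May 1, 2057: 30 days (April has 30).
May 1, 2057 → Jun 1, 2057: 31 days (May has 31).
Jun 1, 2057 → Jul 1, 2057: 30 days (June has 30).
Jul 1, 2057 → Aug 1, 2057: 31 days (July has 31).
Aug 1, 2057 → Sep 1, 2057: 31 days (August has 31).
Sep 1, 2057 → Oct 1, 2057: 30 days (September has 30).
Oct 1, 2057 → Oct 19, 2057: 18 days.
Total: 291 days.
291 mod 7 = 4, so Monday + 4 = Friday.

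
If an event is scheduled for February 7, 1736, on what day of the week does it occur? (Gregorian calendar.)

Doomsday rule: the anchor day for the 1700s is Sunday. For year 36: 36÷12 = 3 r 0, and 0÷4 = 0, so 3+0+0 = 3.
Sunday + 3 ≡ Wednesday — that's 1736's doomsday.
In February the doomsday date is Feb 29 (1736 is a leap year (divisible by 4)).
Feb 7 is 22 days before Feb 29; 22 mod 7 = 1, so Wednesday − 1 = Tuesday.

Tuesday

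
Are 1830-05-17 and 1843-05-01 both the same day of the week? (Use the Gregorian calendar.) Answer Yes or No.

Yes

From May 17, 1830 to May 1, 1843 is 4732 days.
4732 mod 7 = 0, so they are the same weekday.
(May 17, 1830 is a Monday; May 1, 1843 is a Monday.)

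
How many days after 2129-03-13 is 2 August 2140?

Mar 13, 2129 → Mar 13, 2130: 365 days.
Mar 13, 2130 → Mar 13, 2131: 365 days.
Mar 13, 2131 → Mar 13, 2132: 366 days (Feb 29, 2132 is in that span).
Mar 13, 2132 → Mar 13, 2133: 365 days.
Mar 13, 2133 → Mar 13, 2134: 365 days.
Mar 13, 2134 → Mar 13, 2135: 365 days.
Mar 13, 2135 → Mar 13, 2136: 366 days (Feb 29, 2136 is in that span).
Mar 13, 2136 → Mar 13, 2137: 365 days.
Mar 13, 2137 → Mar 13, 2138: 365 days.
Mar 13, 2138 → Mar 13, 2139: 365 days.
Mar 13, 2139 → Mar 13, 2140: 366 days (Feb 29, 2140 is in that span).
Mar 13, 2140 → Apr 13, 2140: 31 days (March has 31).
Apr 13, 2140 → May 13, 2140: 30 days (April has 30).
May 13, 2140 → Jun 13, 2140: 31 days (May has 31).
Jun 13, 2140 → Jul 13, 2140: 30 days (June has 30).
Jul 13, 2140 → Aug 2, 2140: 20 days.
Total: 4160 days.

4160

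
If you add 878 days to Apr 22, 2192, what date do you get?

+365 (one year) → Apr 22, 2193 (513 left).
+365 (one year) → Apr 22, 2194 (148 left).
Apr has 30 days: +9 → May 1, 2194 (139 left).
May has 31 days: +31 → Jun 1, 2194 (108 left).
Jun has 30 days: +30 → Jul 1, 2194 (78 left).
Jul has 31 days: +31 → Aug 1, 2194 (47 left).
Aug has 31 days: +31 → Sep 1, 2194 (16 left).
+16 → Sep 17, 2194.

September 17, 2194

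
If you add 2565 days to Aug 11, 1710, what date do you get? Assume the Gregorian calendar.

+365 (one year) → Aug 11, 1711 (2200 left).
+366 (one year; includes Feb 29, 1712) → Aug 11, 1712 (1834 left).
+365 (one year) → Aug 11, 1713 (1469 left).
+365 (one year) → Aug 11, 1714 (1104 left).
+365 (one year) → Aug 11, 1715 (739 left).
+366 (one year; includes Feb 29, 1716) → Aug 11, 1716 (373 left).
Aug has 31 days: +21 → Sep 1, 1716 (352 left).
Sep has 30 days: +30 → Oct 1, 1716 (322 left).
Oct has 31 days: +31 → Nov 1, 1716 (291 left).
Nov has 30 days: +30 → Dec 1, 1716 (261 left).
Dec has 31 days: +31 → Jan 1, 1717 (230 left).
Jan has 31 days: +31 → Feb 1, 1717 (199 left).
Feb has 28 days: +28 → Mar 1, 1717 (171 left).
Mar has 31 days: +31 → Apr 1, 1717 (140 left).
Apr has 30 days: +30 → May 1, 1717 (110 left).
May has 31 days: +31 → Jun 1, 1717 (79 left).
Jun has 30 days: +30 → Jul 1, 1717 (49 left).
Jul has 31 days: +31 → Aug 1, 1717 (18 left).
+18 → Aug 19, 1717.

August 19, 1717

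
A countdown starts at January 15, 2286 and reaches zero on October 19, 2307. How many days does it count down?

7946

Jan 15, 2286 → Jan 15, 2287: 365 days.
Jan 15, 2287 → Jan 15, 2288: 365 days.
Jan 15, 2288 → Jan 15, 2289: 366 days (Feb 29, 2288 is in that span).
Jan 15, 2289 → Jan 15, 2290: 365 days.
Jan 15, 2290 → Jan 15, 2291: 365 days.
Jan 15, 2291 → Jan 15, 2292: 365 days.
Jan 15, 2292 → Jan 15, 2293: 366 days (Feb 29, 2292 is in that span).
Jan 15, 2293 → Jan 15, 2294: 365 days.
Jan 15, 2294 → Jan 15, 2295: 365 days.
Jan 15, 2295 → Jan 15, 2296: 365 days.
Jan 15, 2296 → Jan 15, 2297: 366 days (Feb 29, 2296 is in that span).
Jan 15, 2297 → Jan 15, 2298: 365 days.
Jan 15, 2298 → Jan 15, 2299: 365 days.
Jan 15, 2299 → Jan 15, 2300: 365 days.
Jan 15, 2300 → Jan 15, 2301: 365 days.
Jan 15, 2301 → Jan 15, 2302: 365 days.
Jan 15, 2302 → Jan 15, 2303: 365 days.
Jan 15, 2303 → Jan 15, 2304: 365 days.
Jan 15, 2304 → Jan 15, 2305: 366 days (Feb 29, 2304 is in that span).
Jan 15, 2305 → Jan 15, 2306: 365 days.
Jan 15, 2306 → Jan 15, 2307: 365 days.
Jan 15, 2307 → Feb 15, 2307: 31 days (January has 31).
Feb 15, 2307 → Mar 15, 2307: 28 days (February has 28).
Mar 15, 2307 → Apr 15, 2307: 31 days (March has 31).
Apr 15, 2307 → May 15, 2307: 30 days (April has 30).
May 15, 2307 → Jun 15, 2307: 31 days (May has 31).
Jun 15, 2307 → Jul 15, 2307: 30 days (June has 30).
Jul 15, 2307 → Aug 15, 2307: 31 days (July has 31).
Aug 15, 2307 → Sep 15, 2307: 31 days (August has 31).
Sep 15, 2307 → Oct 15, 2307: 30 days (September has 30).
Oct 15, 2307 → Oct 19, 2307: 4 days.
Total: 7946 days.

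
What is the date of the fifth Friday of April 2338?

April 1, 2338 is a Friday.
The first Friday is therefore April 1 (same day).
The fifth Friday is 1 + 4×7 = April 29.

April 29, 2338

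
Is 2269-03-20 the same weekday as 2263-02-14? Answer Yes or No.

Yes

From Feb 14, 2263 to Mar 20, 2269 is 2226 days.
2226 mod 7 = 0, so they are the same weekday.
(Feb 14, 2263 is a Saturday; Mar 20, 2269 is a Saturday.)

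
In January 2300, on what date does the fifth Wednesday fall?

January 1, 2300 is a Monday.
The first Wednesday is therefore January 3 (2 days later).
The fifth Wednesday is 3 + 4×7 = January 31.

January 31, 2300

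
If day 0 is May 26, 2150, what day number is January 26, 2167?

May 26, 2150 → May 26, 2151: 365 days.
May 26, 2151 → May 26, 2152: 366 days (Feb 29, 2152 is in that span).
May 26, 2152 → May 26, 2153: 365 days.
May 26, 2153 → May 26, 2154: 365 days.
May 26, 2154 → May 26, 2155: 365 days.
May 26, 2155 → May 26, 2156: 366 days (Feb 29, 2156 is in that span).
May 26, 2156 → May 26, 2157: 365 days.
May 26, 2157 → May 26, 2158: 365 days.
May 26, 2158 → May 26, 2159: 365 days.
May 26, 2159 → May 26, 2160: 366 days (Feb 29, 2160 is in that span).
May 26, 2160 → May 26, 2161: 365 days.
May 26, 2161 → May 26, 2162: 365 days.
May 26, 2162 → May 26, 2163: 365 days.
May 26, 2163 → May 26, 2164: 366 days (Feb 29, 2164 is in that span).
May 26, 2164 → May 26, 2165: 365 days.
May 26, 2165 → May 26, 2166: 365 days.
May 26, 2166 → Jun 26, 2166: 31 days (May has 31).
Jun 26, 2166 → Jul 26, 2166: 30 days (June has 30).
Jul 26, 2166 → Aug 26, 2166: 31 days (July has 31).
Aug 26, 2166 → Sep 26, 2166: 31 days (August has 31).
Sep 26, 2166 → Oct 26, 2166: 30 days (September has 30).
Oct 26, 2166 → Nov 26, 2166: 31 days (October has 31).
Nov 26, 2166 → Dec 26, 2166: 30 days (November has 30).
Dec 26, 2166 → Jan 26, 2167: 31 days.
Total: 6089 days.

6089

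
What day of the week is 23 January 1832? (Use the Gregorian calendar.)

Monday

Doomsday rule: the anchor day for the 1800s is Friday. For year 32: 32÷12 = 2 r 8, and 8÷4 = 2, so 2+8+2 = 12.
Friday + 12 ≡ Wednesday — that's 1832's doomsday.
In January the doomsday date is Jan 4 (1832 is a leap year (divisible by 4)).
Jan 23 is 19 days after Jan 4; 19 mod 7 = 5, so Wednesday + 5 = Monday.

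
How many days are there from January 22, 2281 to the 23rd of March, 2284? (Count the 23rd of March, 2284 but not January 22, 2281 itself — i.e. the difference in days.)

Jan 22, 2281 → Jan 22, 2282: 365 days.
Jan 22, 2282 → Jan 22, 2283: 365 days.
Jan 22, 2283 → Jan 22, 2284: 365 days.
Jan 22, 2284 → Feb 22, 2284: 31 days (January has 31).
Feb 22, 2284 → Mar 22, 2284: 29 days (February has 29).
Mar 22, 2284 → Mar 23, 2284: 1 days.
Total: 1156 days.

1156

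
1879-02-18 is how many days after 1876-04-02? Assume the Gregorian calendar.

Apr 2, 1876 → Apr 2, 1877: 365 days.
Apr 2, 1877 → Apr 2, 1878: 365 days.
Apr 2, 1878 → May 2, 1878: 30 days (April has 30).
May 2, 1878 → Jun 2, 1878: 31 days (May has 31).
Jun 2, 1878 → Jul 2, 1878: 30 days (June has 30).
Jul 2, 1878 → Aug 2, 1878: 31 days (July has 31).
Aug 2, 1878 → Sep 2, 1878: 31 days (August has 31).
Sep 2, 1878 → Oct 2, 1878: 30 days (September has 30).
Oct 2, 1878 → Nov 2, 1878: 31 days (October has 31).
Nov 2, 1878 → Dec 2, 1878: 30 days (November has 30).
Dec 2, 1878 → Jan 2, 1879: 31 days (December has 31).
Jan 2, 1879 → Feb 2, 1879: 31 days (January has 31).
Feb 2, 1879 → Feb 18, 1879: 16 days.
Total: 1052 days.

1052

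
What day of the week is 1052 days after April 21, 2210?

Monday

First find the weekday of Apr 21, 2210. Doomsday rule: the anchor day for the 2200s is Friday. For year 10: 10÷12 = 0 r 10, and 10÷4 = 2, so 0+10+2 = 12.
Friday + 12 ≡ Wednesday — that's 2210's doomsday.
In April the doomsday date is Apr 4.
Apr 21 is 17 days after Apr 4; 17 mod 7 = 3, so Wednesday + 3 = Saturday.
1052 mod 7 = 2, so 1052 days after a Saturday is Saturday + 2 = Monday.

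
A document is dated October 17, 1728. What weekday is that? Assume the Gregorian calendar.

Doomsday rule: the anchor day for the 1700s is Sunday. For year 28: 28÷12 = 2 r 4, and 4÷4 = 1, so 2+4+1 = 7.
Sunday + 7 ≡ Sunday — that's 1728's doomsday.
In October the doomsday date is Oct 10.
Oct 17 is 7 days after Oct 10; 7 mod 7 = 0, so Sunday + 0 = Sunday.

Sunday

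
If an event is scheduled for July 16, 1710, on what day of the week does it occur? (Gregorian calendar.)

Doomsday rule: the anchor day for the 1700s is Sunday. For year 10: 10÷12 = 0 r 10, and 10÷4 = 2, so 0+10+2 = 12.
Sunday + 12 ≡ Friday — that's 1710's doomsday.
In July the doomsday date is Jul 11.
Jul 16 is 5 days after Jul 11; 5 mod 7 = 5, so Friday + 5 = Wednesday.

Wednesday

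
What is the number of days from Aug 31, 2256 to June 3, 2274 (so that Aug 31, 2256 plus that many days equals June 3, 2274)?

Aug 31, 2256 → Aug 31, 2257: 365 days.
Aug 31, 2257 → Aug 31, 2258: 365 days.
Aug 31, 2258 → Aug 31, 2259: 365 days.
Aug 31, 2259 → Aug 31, 2260: 366 days (Feb 29, 2260 is in that span).
Aug 31, 2260 → Aug 31, 2261: 365 days.
Aug 31, 2261 → Aug 31, 2262: 365 days.
Aug 31, 2262 → Aug 31, 2263: 365 days.
Aug 31, 2263 → Aug 31, 2264: 366 days (Feb 29, 2264 is in that span).
Aug 31, 2264 → Aug 31, 2265: 365 days.
Aug 31, 2265 → Aug 31, 2266: 365 days.
Aug 31, 2266 → Aug 31, 2267: 365 days.
Aug 31, 2267 → Aug 31, 2268: 366 days (Feb 29, 2268 is in that span).
Aug 31, 2268 → Aug 31, 2269: 365 days.
Aug 31, 2269 → Aug 31, 2270: 365 days.
Aug 31, 2270 → Aug 31, 2271: 365 days.
Aug 31, 2271 → Aug 31, 2272: 366 days (Feb 29, 2272 is in that span).
Aug 31, 2272 → Aug 31, 2273: 365 days.
Aug 31, 2273 → Sep 30, 2273: 30 days (August has 31).
Sep 30, 2273 → Oct 30, 2273: 30 days (September has 30).
Oct 30, 2273 → Nov 30, 2273: 31 days (October has 31).
Nov 30, 2273 → Dec 30, 2273: 30 days (November has 30).
Dec 30, 2273 → Jan 30, 2274: 31 days (December has 31).
Jan 30, 2274 → Feb 28, 2274: 29 days (January has 31).
Feb 28, 2274 → Mar 28, 2274: 28 days (February has 28).
Mar 28, 2274 → Apr 28, 2274: 31 days (March has 31).
Apr 28, 2274 → May 28, 2274: 30 days (April has 30).
May 28, 2274 → Jun 3, 2274: 6 days.
Total: 6485 days.

6485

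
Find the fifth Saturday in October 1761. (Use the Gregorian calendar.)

October 31, 1761

October 1, 1761 is a Thursday.
The first Saturday is therefore October 3 (2 days later).
The fifth Saturday is 3 + 4×7 = October 31.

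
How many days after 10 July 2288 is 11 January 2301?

4567

Jul 10, 2288 → Jul 10, 2289: 365 days.
Jul 10, 2289 → Jul 10, 2290: 365 days.
Jul 10, 2290 → Jul 10, 2291: 365 days.
Jul 10, 2291 → Jul 10, 2292: 366 days (Feb 29, 2292 is in that span).
Jul 10, 2292 → Jul 10, 2293: 365 days.
Jul 10, 2293 → Jul 10, 2294: 365 days.
Jul 10, 2294 → Jul 10, 2295: 365 days.
Jul 10, 2295 → Jul 10, 2296: 366 days (Feb 29, 2296 is in that span).
Jul 10, 2296 → Jul 10, 2297: 365 days.
Jul 10, 2297 → Jul 10, 2298: 365 days.
Jul 10, 2298 → Jul 10, 2299: 365 days.
Jul 10, 2299 → Jul 10, 2300: 365 days.
Jul 10, 2300 → Aug 10, 2300: 31 days (July has 31).
Aug 10, 2300 → Sep 10, 2300: 31 days (August has 31).
Sep 10, 2300 → Oct 10, 2300: 30 days (September has 30).
Oct 10, 2300 → Nov 10, 2300: 31 days (October has 31).
Nov 10, 2300 → Dec 10, 2300: 30 days (November has 30).
Dec 10, 2300 → Jan 10, 2301: 31 days (December has 31).
Jan 10, 2301 → Jan 11, 2301: 1 days.
Total: 4567 days.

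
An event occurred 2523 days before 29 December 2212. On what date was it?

February 1, 2206

−366 (one year; includes Feb 29, 2212) → Dec 29, 2211 (2157 left).
−365 (one year) → Dec 29, 2210 (1792 left).
−365 (one year) → Dec 29, 2209 (1427 left).
−365 (one year) → Dec 29, 2208 (1062 left).
−366 (one year; includes Feb 29, 2208) → Dec 29, 2207 (696 left).
−365 (one year) → Dec 29, 2206 (331 left).
−29 → Nov 30, 2206 (end of Nov, 30 days; 302 left).
−30 → Oct 31, 2206 (end of Oct, 31 days; 272 left).
−31 → Sep 30, 2206 (end of Sep, 30 days; 241 left).
−30 → Aug 31, 2206 (end of Aug, 31 days; 211 left).
−31 → Jul 31, 2206 (end of Jul, 31 days; 180 left).
−31 → Jun 30, 2206 (end of Jun, 30 days; 149 left).
−30 → May 31, 2206 (end of May, 31 days; 119 left).
−31 → Apr 30, 2206 (end of Apr, 30 days; 88 left).
−30 → Mar 31, 2206 (end of Mar, 31 days; 58 left).
−31 → Feb 28, 2206 (end of Feb, 28 days; 27 left).
−27 → Feb 1, 2206.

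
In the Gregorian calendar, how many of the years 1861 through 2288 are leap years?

Multiples of 4 in [1861,2288]: 107.
Of those, multiples of 100: 4 (not leap unless ÷400).
Multiples of 400: 1.
Leap years = 107 − 4 + 1 = 104.

104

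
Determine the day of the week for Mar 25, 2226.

Doomsday rule: the anchor day for the 2200s is Friday. For year 26: 26÷12 = 2 r 2, and 2÷4 = 0, so 2+2+0 = 4.
Friday + 4 ≡ Tuesday — that's 2226's doomsday.
In March the doomsday date is Mar 14.
Mar 25 is 11 days after Mar 14; 11 mod 7 = 4, so Tuesday + 4 = Saturday.

Saturday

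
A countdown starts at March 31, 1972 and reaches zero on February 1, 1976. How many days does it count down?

Mar 31, 1972 → Mar 31, 1973: 365 days.
Mar 31, 1973 → Mar 31, 1974: 365 days.
Mar 31, 1974 → Mar 31, 1975: 365 days.
Mar 31, 1975 → Apr 30, 1975: 30 days (March has 31).
Apr 30, 1975 → May 30, 1975: 30 days (April has 30).
May 30, 1975 → Jun 30, 1975: 31 days (May has 31).
Jun 30, 1975 → Jul 30, 1975: 30 days (June has 30).
Jul 30, 1975 → Aug 30, 1975: 31 days (July has 31).
Aug 30, 1975 → Sep 30, 1975: 31 days (August has 31).
Sep 30, 1975 → Oct 30, 1975: 30 days (September has 30).
Oct 30, 1975 → Nov 30, 1975: 31 days (October has 31).
Nov 30, 1975 → Dec 30, 1975: 30 days (November has 30).
Dec 30, 1975 → Jan 30, 1976: 31 days (December has 31).
Jan 30, 1976 → Feb 1, 1976: 2 days.
Total: 1402 days.

1402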